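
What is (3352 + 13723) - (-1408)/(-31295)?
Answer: 48578247/2845 ≈ 17075.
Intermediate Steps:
(3352 + 13723) - (-1408)/(-31295) = 17075 - (-1408)*(-1)/31295 = 17075 - 1*128/2845 = 17075 - 128/2845 = 48578247/2845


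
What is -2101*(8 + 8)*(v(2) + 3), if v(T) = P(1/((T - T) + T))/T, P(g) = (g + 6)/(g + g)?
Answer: -210100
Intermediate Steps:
P(g) = (6 + g)/(2*g) (P(g) = (6 + g)/((2*g)) = (6 + g)*(1/(2*g)) = (6 + g)/(2*g))
v(T) = 3 + 1/(2*T) (v(T) = ((6 + 1/((T - T) + T))/(2*(1/((T - T) + T))))/T = ((6 + 1/(0 + T))/(2*(1/(0 + T))))/T = ((6 + 1/T)/(2*(1/T)))/T = (T*(6 + 1/T)/2)/T = 3 + 1/(2*T))
-2101*(8 + 8)*(v(2) + 3) = -2101*(8 + 8)*((3 + (½)/2) + 3) = -33616*((3 + (½)*(½)) + 3) = -33616*((3 + ¼) + 3) = -33616*(13/4 + 3) = -33616*25/4 = -2101*100 = -210100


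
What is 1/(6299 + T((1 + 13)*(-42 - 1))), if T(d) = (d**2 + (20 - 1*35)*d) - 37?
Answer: 1/377696 ≈ 2.6476e-6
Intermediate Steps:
T(d) = -37 + d**2 - 15*d (T(d) = (d**2 + (20 - 35)*d) - 37 = (d**2 - 15*d) - 37 = -37 + d**2 - 15*d)
1/(6299 + T((1 + 13)*(-42 - 1))) = 1/(6299 + (-37 + ((1 + 13)*(-42 - 1))**2 - 15*(1 + 13)*(-42 - 1))) = 1/(6299 + (-37 + (14*(-43))**2 - 210*(-43))) = 1/(6299 + (-37 + (-602)**2 - 15*(-602))) = 1/(6299 + (-37 + 362404 + 9030)) = 1/(6299 + 371397) = 1/377696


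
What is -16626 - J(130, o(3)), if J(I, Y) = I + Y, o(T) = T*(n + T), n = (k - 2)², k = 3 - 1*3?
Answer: -16777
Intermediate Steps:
k = 0 (k = 3 - 3 = 0)
n = 4 (n = (0 - 2)² = (-2)² = 4)
o(T) = T*(4 + T)
-16626 - J(130, o(3)) = -16626 - (130 + 3*(4 + 3)) = -16626 - (130 + 3*7) = -16626 - (130 + 21) = -16626 - 1*151 = -16626 - 151 = -16777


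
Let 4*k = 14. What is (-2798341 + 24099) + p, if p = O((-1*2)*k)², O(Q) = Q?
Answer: -2774193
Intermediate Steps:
k = 7/2 (k = (¼)*14 = 7/2 ≈ 3.5000)
p = 49 (p = (-1*2*(7/2))² = (-2*7/2)² = (-7)² = 49)
(-2798341 + 24099) + p = (-2798341 + 24099) + 49 = -2774242 + 49 = -2774193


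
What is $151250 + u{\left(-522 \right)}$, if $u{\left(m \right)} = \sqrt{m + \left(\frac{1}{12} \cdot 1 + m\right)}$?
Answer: $151250 + \frac{i \sqrt{37581}}{6} \approx 1.5125 \cdot 10^{5} + 32.31 i$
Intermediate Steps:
$u{\left(m \right)} = \sqrt{\frac{1}{12} + 2 m}$ ($u{\left(m \right)} = \sqrt{m + \left(\frac{1}{12} \cdot 1 + m\right)} = \sqrt{m + \left(\frac{1}{12} + m\right)} = \sqrt{\frac{1}{12} + 2 m}$)
$151250 + u{\left(-522 \right)} = 151250 + \frac{\sqrt{3 + 72 \left(-522\right)}}{6} = 151250 + \frac{\sqrt{3 - 37584}}{6} = 151250 + \frac{\sqrt{-37581}}{6} = 151250 + \frac{i \sqrt{37581}}{6}$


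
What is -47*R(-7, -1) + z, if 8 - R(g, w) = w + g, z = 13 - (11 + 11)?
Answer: -761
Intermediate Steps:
z = -9 (z = 13 - 1*22 = 13 - 22 = -9)
R(g, w) = 8 - g - w (R(g, w) = 8 - (w + g) = 8 - (g + w) = 8 + (-g - w) = 8 - g - w)
-47*R(-7, -1) + z = -47*(8 - 1*(-7) - 1*(-1)) - 9 = -47*(8 + 7 + 1) - 9 = -47*16 - 9 = -752 - 9 = -761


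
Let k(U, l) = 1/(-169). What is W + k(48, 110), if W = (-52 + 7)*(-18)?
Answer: 136889/169 ≈ 809.99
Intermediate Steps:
k(U, l) = -1/169
W = 810 (W = -45*(-18) = 810)
W + k(48, 110) = 810 - 1/169 = 136889/169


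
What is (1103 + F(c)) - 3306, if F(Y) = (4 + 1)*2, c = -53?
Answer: -2193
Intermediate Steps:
F(Y) = 10 (F(Y) = 5*2 = 10)
(1103 + F(c)) - 3306 = (1103 + 10) - 3306 = 1113 - 3306 = -2193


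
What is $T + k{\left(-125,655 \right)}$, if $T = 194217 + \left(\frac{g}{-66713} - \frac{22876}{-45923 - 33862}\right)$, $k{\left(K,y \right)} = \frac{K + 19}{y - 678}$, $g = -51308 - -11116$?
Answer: $\frac{23777111338257469}{122422024215} \approx 1.9422 \cdot 10^{5}$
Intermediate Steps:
$g = -40192$ ($g = -51308 + 11116 = -40192$)
$k{\left(K,y \right)} = \frac{19 + K}{-678 + y}$
$T = \frac{1033762918800293}{5322696705}$ ($T = 194217 - \left(- \frac{40192}{66713} + \frac{22876}{-45923 - 33862}\right) = 194217 + \left(\frac{40192}{66713} - \frac{22876}{-79785}\right) = 194217 + \left(\frac{40192}{66713} - - \frac{22876}{79785}\right) = 194217 + \left(\frac{40192}{66713} + \frac{22876}{79785}\right) = 194217 + \frac{4732845308}{5322696705} = \frac{1033762918800293}{5322696705} \approx 1.9422 \cdot 10^{5}$)
$T + k{\left(-125,655 \right)} = \frac{1033762918800293}{5322696705} + \frac{19 - 125}{-678 + 655} = \frac{1033762918800293}{5322696705} + \frac{1}{-23} \left(-106\right) = \frac{1033762918800293}{5322696705} - - \frac{106}{23} = \frac{1033762918800293}{5322696705} + \frac{106}{23} = \frac{23777111338257469}{122422024215}$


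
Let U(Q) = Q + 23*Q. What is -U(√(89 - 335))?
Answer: -24*I*√246 ≈ -376.43*I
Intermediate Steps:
U(Q) = 24*Q
-U(√(89 - 335)) = -24*√(89 - 335) = -24*√(-246) = -24*I*√246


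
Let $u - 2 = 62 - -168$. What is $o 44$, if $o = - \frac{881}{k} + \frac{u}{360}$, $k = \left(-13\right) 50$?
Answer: $\frac{257378}{2925} \approx 87.992$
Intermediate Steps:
$k = -650$
$u = 232$ ($u = 2 + \left(62 - -168\right) = 2 + \left(62 + 168\right) = 2 + 230 = 232$)
$o = \frac{11699}{5850}$ ($o = - \frac{881}{-650} + \frac{232}{360} = \left(-881\right) \left(- \frac{1}{650}\right) + 232 \cdot \frac{1}{360} = \frac{881}{650} + \frac{29}{45} = \frac{11699}{5850} \approx 1.9998$)
$o 44 = \frac{11699}{5850} \cdot 44 = \frac{257378}{2925}$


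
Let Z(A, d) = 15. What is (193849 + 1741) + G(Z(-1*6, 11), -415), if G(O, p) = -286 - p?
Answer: 195719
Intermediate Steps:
(193849 + 1741) + G(Z(-1*6, 11), -415) = (193849 + 1741) + (-286 - 1*(-415)) = 195590 + (-286 + 415) = 195590 + 129 = 195719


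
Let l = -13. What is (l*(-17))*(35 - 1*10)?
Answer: 5525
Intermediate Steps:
(l*(-17))*(35 - 1*10) = (-13*(-17))*(35 - 1*10) = 221*(35 - 10) = 221*25 = 5525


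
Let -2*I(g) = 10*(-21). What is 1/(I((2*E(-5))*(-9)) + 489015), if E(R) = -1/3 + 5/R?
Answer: 1/489120 ≈ 2.0445e-6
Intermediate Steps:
E(R) = -1/3 + 5/R (E(R) = -1*1/3 + 5/R = -1/3 + 5/R)
I(g) = 105 (I(g) = -5*(-21) = -1/2*(-210) = 105)
1/(I((2*E(-5))*(-9)) + 489015) = 1/(105 + 489015) = 1/489120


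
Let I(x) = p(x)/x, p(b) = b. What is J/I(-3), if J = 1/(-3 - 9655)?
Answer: -1/9658 ≈ -0.00010354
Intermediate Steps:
I(x) = 1 (I(x) = x/x = 1)
J = -1/9658 (J = 1/(-9658) = -1/9658 ≈ -0.00010354)
J/I(-3) = -1/9658/1 = -1/9658*1 = -1/9658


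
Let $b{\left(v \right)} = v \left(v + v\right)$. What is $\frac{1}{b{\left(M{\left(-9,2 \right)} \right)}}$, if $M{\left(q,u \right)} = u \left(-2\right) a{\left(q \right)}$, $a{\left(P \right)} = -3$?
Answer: $\frac{1}{288} \approx 0.0034722$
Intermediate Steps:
$M{\left(q,u \right)} = 6 u$ ($M{\left(q,u \right)} = u \left(-2\right) \left(-3\right) = - 2 u \left(-3\right) = 6 u$)
$b{\left(v \right)} = 2 v^{2}$ ($b{\left(v \right)} = v 2 v = 2 v^{2}$)
$\frac{1}{b{\left(M{\left(-9,2 \right)} \right)}} = \frac{1}{2 \left(6 \cdot 2\right)^{2}} = \frac{1}{2 \cdot 12^{2}} = \frac{1}{2 \cdot 144} = \frac{1}{288}$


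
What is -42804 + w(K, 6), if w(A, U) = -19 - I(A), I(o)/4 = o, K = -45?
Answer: -42643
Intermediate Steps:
I(o) = 4*o
w(A, U) = -19 - 4*A
-42804 + w(K, 6) = -42804 + (-19 - 4*(-45)) = -42804 + (-19 + 180) = -42804 + 161 = -42643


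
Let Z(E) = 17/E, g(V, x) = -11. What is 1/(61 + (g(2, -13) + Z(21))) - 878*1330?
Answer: -1245978559/1067 ≈ -1.1677e+6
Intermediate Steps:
1/(61 + (g(2, -13) + Z(21))) - 878*1330 = 1/(61 + (-11 + 17/21)) - 878*1330 = 1/(61 + (-11 + 17*(1/21))) - 1167740 = 1/(61 + (-11 + 17/21)) - 1167740 = 1/(61 - 214/21) - 1167740 = 1/(1067/21) - 1167740 = 21/1067 - 1167740 = -1245978559/1067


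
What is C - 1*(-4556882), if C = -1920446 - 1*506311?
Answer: 2130125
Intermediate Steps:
C = -2426757 (C = -1920446 - 506311 = -2426757)
C - 1*(-4556882) = -2426757 - 1*(-4556882) = -2426757 + 4556882 = 2130125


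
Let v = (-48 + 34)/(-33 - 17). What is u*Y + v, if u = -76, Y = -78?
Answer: 148207/25 ≈ 5928.3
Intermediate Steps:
v = 7/25 (v = -14/(-50) = -14*(-1/50) = 7/25 ≈ 0.28000)
u*Y + v = -76*(-78) + 7/25 = 5928 + 7/25 = 148207/25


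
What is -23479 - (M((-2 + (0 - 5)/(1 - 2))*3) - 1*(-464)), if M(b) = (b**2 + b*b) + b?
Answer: -24114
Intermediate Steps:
M(b) = b + 2*b**2 (M(b) = (b**2 + b**2) + b = 2*b**2 + b = b + 2*b**2)
-23479 - (M((-2 + (0 - 5)/(1 - 2))*3) - 1*(-464)) = -23479 - (((-2 + (0 - 5)/(1 - 2))*3)*(1 + 2*((-2 + (0 - 5)/(1 - 2))*3)) - 1*(-464)) = -23479 - (((-2 - 5/(-1))*3)*(1 + 2*((-2 - 5/(-1))*3)) + 464) = -23479 - (((-2 - 5*(-1))*3)*(1 + 2*((-2 - 5*(-1))*3)) + 464) = -23479 - (((-2 + 5)*3)*(1 + 2*((-2 + 5)*3)) + 464) = -23479 - ((3*3)*(1 + 2*(3*3)) + 464) = -23479 - (9*(1 + 2*9) + 464) = -23479 - (9*(1 + 18) + 464) = -23479 - (9*19 + 464) = -23479 - (171 + 464) = -23479 - 1*635 = -23479 - 635 = -24114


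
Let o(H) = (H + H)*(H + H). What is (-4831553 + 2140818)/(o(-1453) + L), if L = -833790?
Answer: -2690735/7611046 ≈ -0.35353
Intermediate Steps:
o(H) = 4*H² (o(H) = (2*H)*(2*H) = 4*H²)
(-4831553 + 2140818)/(o(-1453) + L) = (-4831553 + 2140818)/(4*(-1453)² - 833790) = -2690735/(4*2111209 - 833790) = -2690735/(8444836 - 833790) = -2690735/7611046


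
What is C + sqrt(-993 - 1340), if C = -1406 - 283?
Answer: -1689 + I*sqrt(2333) ≈ -1689.0 + 48.301*I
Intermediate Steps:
C = -1689
C + sqrt(-993 - 1340) = -1689 + sqrt(-993 - 1340) = -1689 + sqrt(-2333) = -1689 + I*sqrt(2333)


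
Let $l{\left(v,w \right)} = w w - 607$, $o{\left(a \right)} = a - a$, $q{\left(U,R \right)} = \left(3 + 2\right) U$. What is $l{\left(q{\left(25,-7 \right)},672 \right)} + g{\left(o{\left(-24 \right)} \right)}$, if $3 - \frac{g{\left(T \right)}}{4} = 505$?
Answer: $448969$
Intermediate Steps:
$q{\left(U,R \right)} = 5 U$
$o{\left(a \right)} = 0$
$l{\left(v,w \right)} = -607 + w^{2}$ ($l{\left(v,w \right)} = w^{2} - 607 = -607 + w^{2}$)
$g{\left(T \right)} = -2008$ ($g{\left(T \right)} = 12 - 2020 = -2008$)
$l{\left(q{\left(25,-7 \right)},672 \right)} + g{\left(o{\left(-24 \right)} \right)} = \left(-607 + 672^{2}\right) - 2008 = \left(-607 + 451584\right) - 2008 = 450977 - 2008 = 448969$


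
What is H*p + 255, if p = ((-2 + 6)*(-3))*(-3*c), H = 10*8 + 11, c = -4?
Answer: -12849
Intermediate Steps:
H = 91 (H = 80 + 11 = 91)
p = -144 (p = ((-2 + 6)*(-3))*(-3*(-4)) = (4*(-3))*12 = -12*12 = -144)
H*p + 255 = 91*(-144) + 255 = -13104 + 255 = -12849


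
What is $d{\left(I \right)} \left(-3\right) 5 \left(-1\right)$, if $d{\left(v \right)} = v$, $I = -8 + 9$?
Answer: $15$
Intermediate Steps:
$I = 1$
$d{\left(I \right)} \left(-3\right) 5 \left(-1\right) = 1 \left(-3\right) 5 \left(-1\right) = 1 \left(\left(-15\right) \left(-1\right)\right) = 1 \cdot 15 = 15$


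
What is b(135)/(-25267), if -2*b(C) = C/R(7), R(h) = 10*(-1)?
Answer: -27/101068 ≈ -0.00026715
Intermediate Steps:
R(h) = -10
b(C) = C/20 (b(C) = -C/(2*(-10)) = -C*(-1)/(2*10) = -(-1)*C/20 = C/20)
b(135)/(-25267) = ((1/20)*135)/(-25267) = (27/4)*(-1/25267) = -27/101068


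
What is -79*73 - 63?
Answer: -5830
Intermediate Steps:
-79*73 - 63 = -5767 - 63 = -5830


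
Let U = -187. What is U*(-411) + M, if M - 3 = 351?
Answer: 77211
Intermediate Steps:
M = 354 (M = 3 + 351 = 354)
U*(-411) + M = -187*(-411) + 354 = 76857 + 354 = 77211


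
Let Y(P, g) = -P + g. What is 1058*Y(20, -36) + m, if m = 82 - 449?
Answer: -59615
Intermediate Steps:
Y(P, g) = g - P
m = -367
1058*Y(20, -36) + m = 1058*(-36 - 1*20) - 367 = 1058*(-36 - 20) - 367 = 1058*(-56) - 367 = -59248 - 367 = -59615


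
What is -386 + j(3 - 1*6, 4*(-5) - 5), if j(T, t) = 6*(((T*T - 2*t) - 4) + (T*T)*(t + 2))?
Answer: -1298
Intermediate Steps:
j(T, t) = -24 - 12*t + 6*T² + 6*T²*(2 + t) (j(T, t) = 6*(((T² - 2*t) - 4) + T²*(2 + t)) = 6*((-4 + T² - 2*t) + T²*(2 + t)) = 6*(-4 + T² - 2*t + T²*(2 + t)) = -24 - 12*t + 6*T² + 6*T²*(2 + t))
-386 + j(3 - 1*6, 4*(-5) - 5) = -386 + (-24 - 12*(4*(-5) - 5) + 18*(3 - 1*6)² + 6*(4*(-5) - 5)*(3 - 1*6)²) = -386 + (-24 - 12*(-20 - 5) + 18*(3 - 6)² + 6*(-20 - 5)*(3 - 6)²) = -386 + (-24 - 12*(-25) + 18*(-3)² + 6*(-25)*(-3)²) = -386 + (-24 + 300 + 18*9 + 6*(-25)*9) = -386 + (-24 + 300 + 162 - 1350) = -386 - 912 = -1298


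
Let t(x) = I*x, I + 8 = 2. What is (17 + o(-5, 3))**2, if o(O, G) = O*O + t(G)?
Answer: 576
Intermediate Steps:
I = -6 (I = -8 + 2 = -6)
t(x) = -6*x
o(O, G) = O**2 - 6*G (o(O, G) = O*O - 6*G = O**2 - 6*G)
(17 + o(-5, 3))**2 = (17 + ((-5)**2 - 6*3))**2 = (17 + (25 - 18))**2 = (17 + 7)**2 = 24**2 = 576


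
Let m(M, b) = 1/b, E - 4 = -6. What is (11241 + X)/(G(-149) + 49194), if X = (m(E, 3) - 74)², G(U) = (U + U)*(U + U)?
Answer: 10715/88713 ≈ 0.12078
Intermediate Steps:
E = -2 (E = 4 - 6 = -2)
G(U) = 4*U² (G(U) = (2*U)*(2*U) = 4*U²)
X = 48841/9 (X = (1/3 - 74)² = (⅓ - 74)² = (-221/3)² = 48841/9 ≈ 5426.8)
(11241 + X)/(G(-149) + 49194) = (11241 + 48841/9)/(4*(-149)² + 49194) = 150010/(9*(4*22201 + 49194)) = 150010/(9*(88804 + 49194)) = (150010/9)/137998 = (150010/9)*(1/137998) = 10715/88713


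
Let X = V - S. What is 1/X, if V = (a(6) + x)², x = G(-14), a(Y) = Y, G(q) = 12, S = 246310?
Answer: -1/245986 ≈ -4.0653e-6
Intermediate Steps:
x = 12
V = 324 (V = (6 + 12)² = 18² = 324)
X = -245986 (X = 324 - 1*246310 = 324 - 246310 = -245986)
1/X = 1/(-245986) = -1/245986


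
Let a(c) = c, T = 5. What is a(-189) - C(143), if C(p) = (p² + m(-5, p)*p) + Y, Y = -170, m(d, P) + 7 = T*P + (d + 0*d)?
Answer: -120997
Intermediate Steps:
m(d, P) = -7 + d + 5*P (m(d, P) = -7 + (5*P + (d + 0*d)) = -7 + (5*P + (d + 0)) = -7 + (5*P + d) = -7 + (d + 5*P) = -7 + d + 5*P)
C(p) = -170 + p² + p*(-12 + 5*p) (C(p) = (p² + (-7 - 5 + 5*p)*p) - 170 = (p² + (-12 + 5*p)*p) - 170 = (p² + p*(-12 + 5*p)) - 170 = -170 + p² + p*(-12 + 5*p))
a(-189) - C(143) = -189 - (-170 - 12*143 + 6*143²) = -189 - (-170 - 1716 + 6*20449) = -189 - (-170 - 1716 + 122694) = -189 - 1*120808 = -189 - 120808 = -120997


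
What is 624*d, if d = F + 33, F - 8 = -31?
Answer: 6240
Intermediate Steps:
F = -23 (F = 8 - 31 = -23)
d = 10 (d = -23 + 33 = 10)
624*d = 624*10 = 6240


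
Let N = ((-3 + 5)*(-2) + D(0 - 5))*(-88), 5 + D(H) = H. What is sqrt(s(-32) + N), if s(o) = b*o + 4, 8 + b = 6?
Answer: 10*sqrt(13) ≈ 36.056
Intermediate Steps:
b = -2 (b = -8 + 6 = -2)
s(o) = 4 - 2*o (s(o) = -2*o + 4 = 4 - 2*o)
D(H) = -5 + H
N = 1232 (N = ((-3 + 5)*(-2) + (-5 + (0 - 5)))*(-88) = (2*(-2) + (-5 - 5))*(-88) = (-4 - 10)*(-88) = -14*(-88) = 1232)
sqrt(s(-32) + N) = sqrt((4 - 2*(-32)) + 1232) = sqrt((4 + 64) + 1232) = sqrt(68 + 1232) = sqrt(1300) = 10*sqrt(13)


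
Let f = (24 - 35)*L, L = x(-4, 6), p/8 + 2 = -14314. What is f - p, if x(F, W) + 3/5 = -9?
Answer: 573168/5 ≈ 1.1463e+5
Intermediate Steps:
x(F, W) = -48/5 (x(F, W) = -⅗ - 9 = -48/5)
p = -114528 (p = -16 + 8*(-14314) = -16 - 114512 = -114528)
L = -48/5 ≈ -9.6000
f = 528/5 (f = (24 - 35)*(-48/5) = -11*(-48/5) = 528/5 ≈ 105.60)
f - p = 528/5 - 1*(-114528) = 528/5 + 114528 = 573168/5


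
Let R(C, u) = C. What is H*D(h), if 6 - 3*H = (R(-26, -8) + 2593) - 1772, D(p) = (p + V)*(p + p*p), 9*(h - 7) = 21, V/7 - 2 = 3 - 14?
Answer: 36753724/27 ≈ 1.3612e+6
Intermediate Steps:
V = -63 (V = 14 + 7*(3 - 14) = 14 + 7*(-11) = 14 - 77 = -63)
h = 28/3 (h = 7 + (1/9)*21 = 7 + 7/3 = 28/3 ≈ 9.3333)
D(p) = (-63 + p)*(p + p**2) (D(p) = (p - 63)*(p + p*p) = (-63 + p)*(p + p**2))
H = -263 (H = 2 - ((-26 + 2593) - 1772)/3 = 2 - (2567 - 1772)/3 = 2 - 1/3*795 = 2 - 265 = -263)
H*D(h) = -7364*(-63 + (28/3)**2 - 62*28/3)/3 = -7364*(-63 + 784/9 - 1736/3)/3 = -7364*(-4991)/(3*9) = -263*(-139748/27) = 36753724/27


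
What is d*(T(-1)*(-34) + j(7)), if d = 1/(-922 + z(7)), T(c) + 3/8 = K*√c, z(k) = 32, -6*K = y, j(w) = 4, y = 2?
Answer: -67/3560 - 17*I/1335 ≈ -0.01882 - 0.012734*I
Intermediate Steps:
K = -⅓ (K = -⅙*2 = -⅓ ≈ -0.33333)
T(c) = -3/8 - √c/3
d = -1/890 (d = 1/(-922 + 32) = 1/(-890) = -1/890 ≈ -0.0011236)
d*(T(-1)*(-34) + j(7)) = -((-3/8 - I/3)*(-34) + 4)/890 = -((51/4 + 34*I/3) + 4)/890 = -(67/4 + 34*I/3)/890 = -67/3560 - 17*I/1335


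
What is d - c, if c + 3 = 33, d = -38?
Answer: -68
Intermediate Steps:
c = 30 (c = -3 + 33 = 30)
d - c = -38 - 1*30 = -38 - 30 = -68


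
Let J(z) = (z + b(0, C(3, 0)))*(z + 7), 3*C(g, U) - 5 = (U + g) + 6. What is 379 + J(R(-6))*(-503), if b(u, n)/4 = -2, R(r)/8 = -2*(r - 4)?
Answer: -12767773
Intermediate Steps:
R(r) = 64 - 16*r (R(r) = 8*(-2*(r - 4)) = 8*(-2*(-4 + r)) = 8*(8 - 2*r) = 64 - 16*r)
C(g, U) = 11/3 + U/3 + g/3 (C(g, U) = 5/3 + ((U + g) + 6)/3 = 5/3 + (6 + U + g)/3 = 5/3 + (2 + U/3 + g/3) = 11/3 + U/3 + g/3)
b(u, n) = -8 (b(u, n) = 4*(-2) = -8)
J(z) = (-8 + z)*(7 + z) (J(z) = (z - 8)*(z + 7) = (-8 + z)*(7 + z))
379 + J(R(-6))*(-503) = 379 + (-56 + (64 - 16*(-6))² - (64 - 16*(-6)))*(-503) = 379 + (-56 + (64 + 96)² - (64 + 96))*(-503) = 379 + (-56 + 160² - 1*160)*(-503) = 379 + (-56 + 25600 - 160)*(-503) = 379 + 25384*(-503) = 379 - 12768152 = -12767773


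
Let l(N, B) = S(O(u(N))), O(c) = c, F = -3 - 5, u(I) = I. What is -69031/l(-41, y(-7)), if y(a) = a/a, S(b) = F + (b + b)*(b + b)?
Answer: -69031/6716 ≈ -10.279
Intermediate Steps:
F = -8
S(b) = -8 + 4*b² (S(b) = -8 + (b + b)*(b + b) = -8 + (2*b)*(2*b) = -8 + 4*b²)
y(a) = 1
l(N, B) = -8 + 4*N²
-69031/l(-41, y(-7)) = -69031/(-8 + 4*(-41)²) = -69031/(-8 + 4*1681) = -69031/(-8 + 6724) = -69031/6716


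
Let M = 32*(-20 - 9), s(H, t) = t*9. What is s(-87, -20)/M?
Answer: 45/232 ≈ 0.19397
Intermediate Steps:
s(H, t) = 9*t
M = -928 (M = 32*(-29) = -928)
s(-87, -20)/M = (9*(-20))/(-928) = -180*(-1/928) = 45/232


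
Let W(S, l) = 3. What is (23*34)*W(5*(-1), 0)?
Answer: 2346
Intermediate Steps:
(23*34)*W(5*(-1), 0) = (23*34)*3 = 782*3 = 2346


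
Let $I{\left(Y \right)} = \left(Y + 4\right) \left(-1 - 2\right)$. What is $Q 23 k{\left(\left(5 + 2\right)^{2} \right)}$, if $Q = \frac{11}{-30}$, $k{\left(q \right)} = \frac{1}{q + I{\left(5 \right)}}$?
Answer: $- \frac{23}{60} \approx -0.38333$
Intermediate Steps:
$I{\left(Y \right)} = -12 - 3 Y$ ($I{\left(Y \right)} = \left(4 + Y\right) \left(-3\right) = -12 - 3 Y$)
$k{\left(q \right)} = \frac{1}{-27 + q}$ ($k{\left(q \right)} = \frac{1}{q - 27} = \frac{1}{-27 + q}$)
$Q = - \frac{11}{30}$ ($Q = 11 \left(- \frac{1}{30}\right) = - \frac{11}{30} \approx -0.36667$)
$Q 23 k{\left(\left(5 + 2\right)^{2} \right)} = \frac{\left(- \frac{11}{30}\right) 23}{-27 + \left(5 + 2\right)^{2}} = - \frac{253}{30 \left(-27 + 7^{2}\right)} = - \frac{253}{30 \left(-27 + 49\right)} = - \frac{253}{30 \cdot 22} = \left(- \frac{253}{30}\right) \frac{1}{22} = - \frac{23}{60}$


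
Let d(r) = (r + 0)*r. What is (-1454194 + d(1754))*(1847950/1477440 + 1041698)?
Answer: 4623762330216601/2736 ≈ 1.6900e+12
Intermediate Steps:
d(r) = r² (d(r) = r*r = r²)
(-1454194 + d(1754))*(1847950/1477440 + 1041698) = (-1454194 + 1754²)*(1847950/1477440 + 1041698) = (-1454194 + 3076516)*(1847950*(1/1477440) + 1041698) = 1622322*(184795/147744 + 1041698) = 1622322*(153904814107/147744) = 4623762330216601/2736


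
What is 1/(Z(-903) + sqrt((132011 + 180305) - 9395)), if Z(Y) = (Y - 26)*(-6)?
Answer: 5574/30766555 - sqrt(302921)/30766555 ≈ 0.00016328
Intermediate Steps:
Z(Y) = 156 - 6*Y (Z(Y) = (-26 + Y)*(-6) = 156 - 6*Y)
1/(Z(-903) + sqrt((132011 + 180305) - 9395)) = 1/((156 - 6*(-903)) + sqrt((132011 + 180305) - 9395)) = 1/((156 + 5418) + sqrt(312316 - 9395)) = 1/(5574 + sqrt(302921))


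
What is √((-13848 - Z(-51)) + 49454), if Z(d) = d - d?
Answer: √35606 ≈ 188.70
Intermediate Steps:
Z(d) = 0
√((-13848 - Z(-51)) + 49454) = √((-13848 - 1*0) + 49454) = √((-13848 + 0) + 49454) = √(-13848 + 49454) = √35606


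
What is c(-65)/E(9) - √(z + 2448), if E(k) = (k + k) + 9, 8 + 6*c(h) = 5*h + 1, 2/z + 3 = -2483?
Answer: -166/81 - √3782278709/1243 ≈ -51.527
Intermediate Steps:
z = -1/1243 (z = 2/(-3 - 2483) = 2/(-2486) = 2*(-1/2486) = -1/1243 ≈ -0.00080451)
c(h) = -7/6 + 5*h/6 (c(h) = -4/3 + (5*h + 1)/6 = -4/3 + (1 + 5*h)/6 = -4/3 + (⅙ + 5*h/6) = -7/6 + 5*h/6)
E(k) = 9 + 2*k (E(k) = 2*k + 9 = 9 + 2*k)
c(-65)/E(9) - √(z + 2448) = (-7/6 + (⅚)*(-65))/(9 + 2*9) - √(-1/1243 + 2448) = (-7/6 - 325/6)/(9 + 18) - √(3042863/1243) = -166/3/27 - √3782278709/1243 = -166/3*1/27 - √3782278709/1243 = -166/81 - √3782278709/1243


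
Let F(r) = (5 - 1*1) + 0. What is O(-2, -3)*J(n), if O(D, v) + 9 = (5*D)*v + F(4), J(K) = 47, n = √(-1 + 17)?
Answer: 1175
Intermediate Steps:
n = 4 (n = √16 = 4)
F(r) = 4 (F(r) = (5 - 1) + 0 = 4 + 0 = 4)
O(D, v) = -5 + 5*D*v (O(D, v) = -9 + ((5*D)*v + 4) = -9 + (5*D*v + 4) = -9 + (4 + 5*D*v) = -5 + 5*D*v)
O(-2, -3)*J(n) = (-5 + 5*(-2)*(-3))*47 = (-5 + 30)*47 = 25*47 = 1175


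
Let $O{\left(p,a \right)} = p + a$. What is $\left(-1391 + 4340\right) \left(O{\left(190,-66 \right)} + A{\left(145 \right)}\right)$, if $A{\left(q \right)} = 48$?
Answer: $507228$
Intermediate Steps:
$O{\left(p,a \right)} = a + p$
$\left(-1391 + 4340\right) \left(O{\left(190,-66 \right)} + A{\left(145 \right)}\right) = \left(-1391 + 4340\right) \left(\left(-66 + 190\right) + 48\right) = 2949 \left(124 + 48\right) = 2949 \cdot 172 = 507228$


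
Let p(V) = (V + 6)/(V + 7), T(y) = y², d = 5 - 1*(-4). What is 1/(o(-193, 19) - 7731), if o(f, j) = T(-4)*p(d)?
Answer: -1/7716 ≈ -0.00012960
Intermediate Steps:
d = 9 (d = 5 + 4 = 9)
p(V) = (6 + V)/(7 + V)
o(f, j) = 15 (o(f, j) = (-4)²*((6 + 9)/(7 + 9)) = 16*(15/16) = 15)
1/(o(-193, 19) - 7731) = 1/(15 - 7731) = 1/(-7716) = -1/7716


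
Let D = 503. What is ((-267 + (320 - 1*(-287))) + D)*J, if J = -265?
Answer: -223395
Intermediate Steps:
((-267 + (320 - 1*(-287))) + D)*J = ((-267 + (320 - 1*(-287))) + 503)*(-265) = ((-267 + (320 + 287)) + 503)*(-265) = ((-267 + 607) + 503)*(-265) = (340 + 503)*(-265) = 843*(-265) = -223395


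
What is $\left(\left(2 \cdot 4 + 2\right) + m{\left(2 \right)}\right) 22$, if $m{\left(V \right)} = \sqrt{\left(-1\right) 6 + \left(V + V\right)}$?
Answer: $220 + 22 i \sqrt{2} \approx 220.0 + 31.113 i$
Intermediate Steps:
$m{\left(V \right)} = \sqrt{-6 + 2 V}$
$\left(\left(2 \cdot 4 + 2\right) + m{\left(2 \right)}\right) 22 = \left(\left(2 \cdot 4 + 2\right) + \sqrt{-6 + 2 \cdot 2}\right) 22 = \left(\left(8 + 2\right) + \sqrt{-6 + 4}\right) 22 = \left(10 + \sqrt{-2}\right) 22 = \left(10 + i \sqrt{2}\right) 22 = 220 + 22 i \sqrt{2}$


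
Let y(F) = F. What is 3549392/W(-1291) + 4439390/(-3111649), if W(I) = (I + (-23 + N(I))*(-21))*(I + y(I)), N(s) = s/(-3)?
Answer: -4627449975486/3595339278805 ≈ -1.2871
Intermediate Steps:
N(s) = -s/3 (N(s) = s*(-⅓) = -s/3)
W(I) = 2*I*(483 + 8*I) (W(I) = (I + (-23 - I/3)*(-21))*(I + I) = (I + (483 + 7*I))*(2*I) = (483 + 8*I)*(2*I) = 2*I*(483 + 8*I))
3549392/W(-1291) + 4439390/(-3111649) = 3549392/((2*(-1291)*(483 + 8*(-1291)))) + 4439390/(-3111649) = 3549392/((2*(-1291)*(483 - 10328))) + 4439390*(-1/3111649) = 3549392/((2*(-1291)*(-9845))) - 4439390/3111649 = 3549392/25419790 - 4439390/3111649 = 3549392*(1/25419790) - 4439390/3111649 = 161336/1155445 - 4439390/3111649 = -4627449975486/3595339278805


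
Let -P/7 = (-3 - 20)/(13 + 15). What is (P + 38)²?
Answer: 30625/16 ≈ 1914.1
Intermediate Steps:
P = 23/4 (P = -7*(-3 - 20)/(13 + 15) = -(-161)/28 = -7*(-23/28) = 23/4 ≈ 5.7500)
(P + 38)² = (23/4 + 38)² = (175/4)² = 30625/16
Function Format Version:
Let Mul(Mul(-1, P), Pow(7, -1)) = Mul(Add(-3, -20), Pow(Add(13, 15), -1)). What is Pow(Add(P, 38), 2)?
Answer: Rational(30625, 16) ≈ 1914.1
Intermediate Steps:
P = Rational(23, 4) (P = Mul(-7, Mul(Add(-3, -20), Pow(Add(13, 15), -1))) = Mul(-7, Mul(-23, Pow(28, -1))) = Mul(-7, Mul(-23, Rational(1, 28))) = Mul(-7, Rational(-23, 28)) = Rational(23, 4) ≈ 5.7500)
Pow(Add(P, 38), 2) = Pow(Add(Rational(23, 4), 38), 2) = Pow(Rational(175, 4), 2) = Rational(30625, 16)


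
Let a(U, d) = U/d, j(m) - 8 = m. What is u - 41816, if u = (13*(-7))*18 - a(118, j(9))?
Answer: -738836/17 ≈ -43461.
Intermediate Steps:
j(m) = 8 + m
u = -27964/17 (u = (13*(-7))*18 - 118/(8 + 9) = -91*18 - 118/17 = -1638 - 118/17 = -27964/17 ≈ -1644.9)
u - 41816 = -27964/17 - 41816 = -738836/17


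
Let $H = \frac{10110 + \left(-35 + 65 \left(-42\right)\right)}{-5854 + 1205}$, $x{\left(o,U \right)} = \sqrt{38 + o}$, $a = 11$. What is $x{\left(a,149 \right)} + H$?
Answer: $\frac{25198}{4649} \approx 5.4201$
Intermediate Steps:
$H = - \frac{7345}{4649}$ ($H = \frac{10110 - 2765}{-4649} = \left(10110 - 2765\right) \left(- \frac{1}{4649}\right) = 7345 \left(- \frac{1}{4649}\right) = - \frac{7345}{4649} \approx -1.5799$)
$x{\left(a,149 \right)} + H = \sqrt{38 + 11} - \frac{7345}{4649} = \sqrt{49} - \frac{7345}{4649} = 7 - \frac{7345}{4649} = \frac{25198}{4649}$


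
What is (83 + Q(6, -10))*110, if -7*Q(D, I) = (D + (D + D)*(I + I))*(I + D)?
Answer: -39050/7 ≈ -5578.6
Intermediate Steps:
Q(D, I) = -(D + I)*(D + 4*D*I)/7 (Q(D, I) = -(D + (D + D)*(I + I))*(I + D)/7 = -(D + (2*D)*(2*I))*(D + I)/7 = -(D + 4*D*I)*(D + I)/7 = -(D + I)*(D + 4*D*I)/7)
(83 + Q(6, -10))*110 = (83 - ⅐*6*(6 - 10 + 4*(-10)² + 4*6*(-10)))*110 = (83 - ⅐*6*(6 - 10 + 4*100 - 240))*110 = (83 - ⅐*6*(6 - 10 + 400 - 240))*110 = (83 - ⅐*6*156)*110 = (83 - 936/7)*110 = -355/7*110 = -39050/7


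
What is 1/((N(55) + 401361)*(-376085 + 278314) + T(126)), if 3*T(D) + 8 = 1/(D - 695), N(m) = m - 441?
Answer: -1707/66920761524128 ≈ -2.5508e-11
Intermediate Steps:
N(m) = -441 + m
T(D) = -8/3 + 1/(3*(-695 + D)) (T(D) = -8/3 + 1/(3*(D - 695)) = -8/3 + 1/(3*(-695 + D)))
1/((N(55) + 401361)*(-376085 + 278314) + T(126)) = 1/(((-441 + 55) + 401361)*(-376085 + 278314) + (5561 - 8*126)/(3*(-695 + 126))) = 1/((-386 + 401361)*(-97771) + (⅓)*(5561 - 1008)/(-569)) = 1/(400975*(-97771) + (⅓)*(-1/569)*4553) = 1/(-39203726725 - 4553/1707) = 1/(-66920761524128/1707) = -1707/66920761524128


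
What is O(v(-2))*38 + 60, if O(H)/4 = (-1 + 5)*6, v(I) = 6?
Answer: 3708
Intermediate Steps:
O(H) = 96 (O(H) = 4*((-1 + 5)*6) = 4*(4*6) = 4*24 = 96)
O(v(-2))*38 + 60 = 96*38 + 60 = 3648 + 60 = 3708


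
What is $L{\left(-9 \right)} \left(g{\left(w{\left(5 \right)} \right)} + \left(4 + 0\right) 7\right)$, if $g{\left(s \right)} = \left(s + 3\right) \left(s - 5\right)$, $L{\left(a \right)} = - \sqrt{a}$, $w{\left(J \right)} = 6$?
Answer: $- 111 i \approx - 111.0 i$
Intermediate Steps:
$g{\left(s \right)} = \left(-5 + s\right) \left(3 + s\right)$ ($g{\left(s \right)} = \left(3 + s\right) \left(-5 + s\right) = \left(-5 + s\right) \left(3 + s\right)$)
$L{\left(-9 \right)} \left(g{\left(w{\left(5 \right)} \right)} + \left(4 + 0\right) 7\right) = - \sqrt{-9} \left(\left(-15 + 6^{2} - 12\right) + \left(4 + 0\right) 7\right) = - 3 i \left(\left(-15 + 36 - 12\right) + 4 \cdot 7\right) = - 3 i \left(9 + 28\right) = - 3 i 37 = - 111 i$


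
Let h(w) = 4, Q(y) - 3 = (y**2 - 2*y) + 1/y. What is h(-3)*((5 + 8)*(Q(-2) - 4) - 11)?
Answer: 294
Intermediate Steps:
Q(y) = 3 + 1/y + y**2 - 2*y (Q(y) = 3 + ((y**2 - 2*y) + 1/y) = 3 + (1/y + y**2 - 2*y) = 3 + 1/y + y**2 - 2*y)
h(-3)*((5 + 8)*(Q(-2) - 4) - 11) = 4*((5 + 8)*((3 + 1/(-2) + (-2)**2 - 2*(-2)) - 4) - 11) = 4*(13*((3 - 1/2 + 4 + 4) - 4) - 11) = 4*(13*(21/2 - 4) - 11) = 4*(13*(13/2) - 11) = 4*(169/2 - 11) = 4*(147/2) = 294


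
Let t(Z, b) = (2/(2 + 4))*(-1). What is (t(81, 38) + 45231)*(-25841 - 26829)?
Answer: -7146897640/3 ≈ -2.3823e+9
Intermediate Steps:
t(Z, b) = -⅓ (t(Z, b) = (2/6)*(-1) = ((⅙)*2)*(-1) = (⅓)*(-1) = -⅓)
(t(81, 38) + 45231)*(-25841 - 26829) = (-⅓ + 45231)*(-25841 - 26829) = (135692/3)*(-52670) = -7146897640/3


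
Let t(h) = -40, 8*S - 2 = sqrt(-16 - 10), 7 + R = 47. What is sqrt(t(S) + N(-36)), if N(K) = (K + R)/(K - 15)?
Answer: 2*I*sqrt(26061)/51 ≈ 6.3307*I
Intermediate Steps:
R = 40 (R = -7 + 47 = 40)
N(K) = (40 + K)/(-15 + K) (N(K) = (K + 40)/(K - 15) = (40 + K)/(-15 + K))
S = 1/4 + I*sqrt(26)/8 (S = 1/4 + sqrt(-16 - 10)/8 = 1/4 + sqrt(-26)/8 = 1/4 + (I*sqrt(26))/8 = 1/4 + I*sqrt(26)/8 ≈ 0.25 + 0.63738*I)
sqrt(t(S) + N(-36)) = sqrt(-40 + (40 - 36)/(-15 - 36)) = sqrt(-40 + 4/(-51)) = sqrt(-40 - 1/51*4) = sqrt(-40 - 4/51) = sqrt(-2044/51) = 2*I*sqrt(26061)/51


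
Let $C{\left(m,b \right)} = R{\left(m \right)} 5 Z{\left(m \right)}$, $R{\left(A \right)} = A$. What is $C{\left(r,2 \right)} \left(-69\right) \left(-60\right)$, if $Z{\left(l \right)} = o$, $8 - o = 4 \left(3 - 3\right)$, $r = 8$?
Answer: $1324800$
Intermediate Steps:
$o = 8$ ($o = 8 - 4 \left(3 - 3\right) = 8 - 4 \cdot 0 = 8 - 0 = 8 + 0 = 8$)
$Z{\left(l \right)} = 8$
$C{\left(m,b \right)} = 40 m$ ($C{\left(m,b \right)} = m 5 \cdot 8 = 5 m 8 = 40 m$)
$C{\left(r,2 \right)} \left(-69\right) \left(-60\right) = 40 \cdot 8 \left(-69\right) \left(-60\right) = 320 \left(-69\right) \left(-60\right) = \left(-22080\right) \left(-60\right) = 1324800$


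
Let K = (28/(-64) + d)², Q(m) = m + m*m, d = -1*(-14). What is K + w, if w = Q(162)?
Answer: 6807025/256 ≈ 26590.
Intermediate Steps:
d = 14
Q(m) = m + m²
w = 26406 (w = 162*(1 + 162) = 162*163 = 26406)
K = 47089/256 (K = (28/(-64) + 14)² = (28*(-1/64) + 14)² = (-7/16 + 14)² = (217/16)² = 47089/256 ≈ 183.94)
K + w = 47089/256 + 26406 = 6807025/256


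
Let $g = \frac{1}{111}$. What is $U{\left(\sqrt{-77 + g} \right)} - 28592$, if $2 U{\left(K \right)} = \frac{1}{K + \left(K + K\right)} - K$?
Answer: $-28592 - \frac{2861 i \sqrt{948606}}{632404} \approx -28592.0 - 4.4062 i$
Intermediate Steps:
$g = \frac{1}{111} \approx 0.009009$
$U{\left(K \right)} = - \frac{K}{2} + \frac{1}{6 K}$ ($U{\left(K \right)} = \frac{\frac{1}{K + \left(K + K\right)} - K}{2} = \frac{\frac{1}{K + 2 K} - K}{2} = \frac{\frac{1}{3 K} - K}{2} = \frac{- K + \frac{1}{3 K}}{2} = - \frac{K}{2} + \frac{1}{6 K}$)
$U{\left(\sqrt{-77 + g} \right)} - 28592 = \left(- \frac{\sqrt{-77 + \frac{1}{111}}}{2} + \frac{1}{6 \sqrt{-77 + \frac{1}{111}}}\right) - 28592 = \left(- \frac{\sqrt{- \frac{8546}{111}}}{2} + \frac{1}{6 \sqrt{- \frac{8546}{111}}}\right) - 28592 = \left(- \frac{\frac{1}{111} i \sqrt{948606}}{2} + \frac{1}{6 \frac{i \sqrt{948606}}{111}}\right) - 28592 = \left(- \frac{i \sqrt{948606}}{222} + \frac{\left(- \frac{1}{8546}\right) i \sqrt{948606}}{6}\right) - 28592 = \left(- \frac{i \sqrt{948606}}{222} - \frac{i \sqrt{948606}}{51276}\right) - 28592 = - \frac{2861 i \sqrt{948606}}{632404} - 28592 = -28592 - \frac{2861 i \sqrt{948606}}{632404}$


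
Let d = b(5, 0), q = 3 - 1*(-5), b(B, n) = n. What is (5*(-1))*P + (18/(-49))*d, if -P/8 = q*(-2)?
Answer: -640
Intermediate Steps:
q = 8 (q = 3 + 5 = 8)
P = 128 (P = -64*(-2) = -8*(-16) = 128)
d = 0
(5*(-1))*P + (18/(-49))*d = (5*(-1))*128 + (18/(-49))*0 = -5*128 + (18*(-1/49))*0 = -640 - 18/49*0 = -640 + 0 = -640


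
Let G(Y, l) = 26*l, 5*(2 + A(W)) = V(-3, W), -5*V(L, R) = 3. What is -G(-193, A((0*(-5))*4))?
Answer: 1378/25 ≈ 55.120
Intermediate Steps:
V(L, R) = -⅗ (V(L, R) = -⅕*3 = -⅗)
A(W) = -53/25 (A(W) = -2 + (⅕)*(-⅗) = -2 - 3/25 = -53/25)
-G(-193, A((0*(-5))*4)) = -26*(-53)/25 = -1*(-1378/25) = 1378/25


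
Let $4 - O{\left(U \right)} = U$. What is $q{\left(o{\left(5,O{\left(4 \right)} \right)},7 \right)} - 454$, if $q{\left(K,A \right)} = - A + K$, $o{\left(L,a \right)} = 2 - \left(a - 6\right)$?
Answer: $-453$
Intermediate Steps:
$O{\left(U \right)} = 4 - U$
$o{\left(L,a \right)} = 8 - a$ ($o{\left(L,a \right)} = 2 - \left(a - 6\right) = 2 - \left(-6 + a\right) = 8 - a$)
$q{\left(K,A \right)} = K - A$
$q{\left(o{\left(5,O{\left(4 \right)} \right)},7 \right)} - 454 = \left(\left(8 - \left(4 - 4\right)\right) - 7\right) - 454 = \left(\left(8 - 0\right) - 7\right) - 454 = \left(\left(8 + 0\right) - 7\right) - 454 = \left(8 - 7\right) - 454 = 1 - 454 = -453$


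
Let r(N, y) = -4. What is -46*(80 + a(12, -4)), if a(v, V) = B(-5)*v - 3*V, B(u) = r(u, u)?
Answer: -2024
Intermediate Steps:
B(u) = -4
a(v, V) = -4*v - 3*V
-46*(80 + a(12, -4)) = -46*(80 + (-4*12 - 3*(-4))) = -46*(80 + (-48 + 12)) = -46*(80 - 36) = -46*44 = -2024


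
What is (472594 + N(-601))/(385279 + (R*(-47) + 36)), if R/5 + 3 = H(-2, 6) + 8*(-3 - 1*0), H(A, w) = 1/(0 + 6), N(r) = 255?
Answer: 2837094/2349725 ≈ 1.2074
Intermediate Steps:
H(A, w) = ⅙ (H(A, w) = 1/6 = ⅙)
R = -805/6 (R = -15 + 5*(⅙ + 8*(-3 - 1*0)) = -15 + 5*(⅙ + 8*(-3 + 0)) = -15 + 5*(⅙ + 8*(-3)) = -15 + 5*(⅙ - 24) = -15 + 5*(-143/6) = -15 - 715/6 = -805/6 ≈ -134.17)
(472594 + N(-601))/(385279 + (R*(-47) + 36)) = (472594 + 255)/(385279 + (-805/6*(-47) + 36)) = 472849/(385279 + (37835/6 + 36)) = 472849/(385279 + 38051/6) = 472849/(2349725/6) = 472849*(6/2349725) = 2837094/2349725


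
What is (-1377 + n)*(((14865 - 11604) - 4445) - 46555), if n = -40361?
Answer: 1992530382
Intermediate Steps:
(-1377 + n)*(((14865 - 11604) - 4445) - 46555) = (-1377 - 40361)*(((14865 - 11604) - 4445) - 46555) = -41738*((3261 - 4445) - 46555) = -41738*(-1184 - 46555) = -41738*(-47739) = 1992530382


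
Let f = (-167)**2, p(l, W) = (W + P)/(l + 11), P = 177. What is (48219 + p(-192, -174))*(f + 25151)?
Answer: 462913813440/181 ≈ 2.5575e+9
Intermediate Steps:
p(l, W) = (177 + W)/(11 + l) (p(l, W) = (W + 177)/(l + 11) = (177 + W)/(11 + l))
f = 27889
(48219 + p(-192, -174))*(f + 25151) = (48219 + (177 - 174)/(11 - 192))*(27889 + 25151) = (48219 + 3/(-181))*53040 = (48219 - 1/181*3)*53040 = (48219 - 3/181)*53040 = (8727636/181)*53040 = 462913813440/181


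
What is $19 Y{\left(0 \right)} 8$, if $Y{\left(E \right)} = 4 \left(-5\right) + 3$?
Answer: $-2584$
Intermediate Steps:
$Y{\left(E \right)} = -17$ ($Y{\left(E \right)} = -20 + 3 = -17$)
$19 Y{\left(0 \right)} 8 = 19 \left(-17\right) 8 = \left(-323\right) 8 = -2584$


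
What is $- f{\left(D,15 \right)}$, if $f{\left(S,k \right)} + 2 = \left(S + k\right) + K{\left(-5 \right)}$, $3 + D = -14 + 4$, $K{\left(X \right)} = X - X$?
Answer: $0$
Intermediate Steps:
$K{\left(X \right)} = 0$
$D = -13$ ($D = -3 + \left(-14 + 4\right) = -3 - 10 = -13$)
$f{\left(S,k \right)} = -2 + S + k$ ($f{\left(S,k \right)} = -2 + \left(\left(S + k\right) + 0\right) = -2 + \left(S + k\right) = -2 + S + k$)
$- f{\left(D,15 \right)} = - (-2 - 13 + 15) = \left(-1\right) 0 = 0$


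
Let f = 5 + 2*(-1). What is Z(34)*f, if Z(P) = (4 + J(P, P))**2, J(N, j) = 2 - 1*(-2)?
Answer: 192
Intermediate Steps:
J(N, j) = 4 (J(N, j) = 2 + 2 = 4)
f = 3 (f = 5 - 2 = 3)
Z(P) = 64 (Z(P) = (4 + 4)**2 = 8**2 = 64)
Z(34)*f = 64*3 = 192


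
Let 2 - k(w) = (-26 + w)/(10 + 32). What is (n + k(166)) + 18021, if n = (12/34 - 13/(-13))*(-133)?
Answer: 909826/51 ≈ 17840.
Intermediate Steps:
k(w) = 55/21 - w/42 (k(w) = 2 - (-26 + w)/(10 + 32) = 2 - (-26 + w)/42 = 2 - (-13/21 + w/42) = 2 + (13/21 - w/42) = 55/21 - w/42)
n = -3059/17 (n = (12*(1/34) - 13*(-1/13))*(-133) = (6/17 + 1)*(-133) = (23/17)*(-133) = -3059/17 ≈ -179.94)
(n + k(166)) + 18021 = (-3059/17 + (55/21 - 1/42*166)) + 18021 = (-3059/17 + (55/21 - 83/21)) + 18021 = (-3059/17 - 4/3) + 18021 = -9245/51 + 18021 = 909826/51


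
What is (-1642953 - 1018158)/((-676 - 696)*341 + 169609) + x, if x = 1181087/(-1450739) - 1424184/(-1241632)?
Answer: 621532019914133423/67152541735756708 ≈ 9.2555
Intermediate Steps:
x = 74955482249/225160495756 (x = 1181087*(-1/1450739) - 1424184*(-1/1241632) = -1181087/1450739 + 178023/155204 = 74955482249/225160495756 ≈ 0.33290)
(-1642953 - 1018158)/((-676 - 696)*341 + 169609) + x = (-1642953 - 1018158)/((-676 - 696)*341 + 169609) + 74955482249/225160495756 = -2661111/(-1372*341 + 169609) + 74955482249/225160495756 = -2661111/(-467852 + 169609) + 74955482249/225160495756 = -2661111/(-298243) + 74955482249/225160495756 = -2661111*(-1/298243) + 74955482249/225160495756 = 2661111/298243 + 74955482249/225160495756 = 621532019914133423/67152541735756708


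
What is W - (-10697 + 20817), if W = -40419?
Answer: -50539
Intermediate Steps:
W - (-10697 + 20817) = -40419 - (-10697 + 20817) = -40419 - 1*10120 = -40419 - 10120 = -50539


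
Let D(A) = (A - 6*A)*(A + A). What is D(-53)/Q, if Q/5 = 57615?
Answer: -5618/57615 ≈ -0.097509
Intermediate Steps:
D(A) = -10*A**2 (D(A) = (-5*A)*(2*A) = -10*A**2)
Q = 288075 (Q = 5*57615 = 288075)
D(-53)/Q = -10*(-53)**2/288075 = -10*2809*(1/288075) = -28090*1/288075 = -5618/57615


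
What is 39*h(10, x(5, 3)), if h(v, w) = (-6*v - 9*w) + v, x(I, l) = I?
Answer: -3705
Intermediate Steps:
h(v, w) = -9*w - 5*v (h(v, w) = (-9*w - 6*v) + v = -9*w - 5*v)
39*h(10, x(5, 3)) = 39*(-9*5 - 5*10) = 39*(-45 - 50) = 39*(-95) = -3705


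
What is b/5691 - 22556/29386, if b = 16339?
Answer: 25126547/11945409 ≈ 2.1034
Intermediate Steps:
b/5691 - 22556/29386 = 16339/5691 - 22556/29386 = 16339*(1/5691) - 22556*1/29386 = 16339/5691 - 11278/14693 = 25126547/11945409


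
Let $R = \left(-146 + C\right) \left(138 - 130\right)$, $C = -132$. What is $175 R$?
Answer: $-389200$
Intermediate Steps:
$R = -2224$ ($R = \left(-146 - 132\right) \left(138 - 130\right) = \left(-278\right) 8 = -2224$)
$175 R = 175 \left(-2224\right) = -389200$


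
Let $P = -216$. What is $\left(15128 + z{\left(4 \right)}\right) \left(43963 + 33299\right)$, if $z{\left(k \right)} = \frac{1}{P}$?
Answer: $\frac{42077490419}{36} \approx 1.1688 \cdot 10^{9}$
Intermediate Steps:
$z{\left(k \right)} = - \frac{1}{216}$ ($z{\left(k \right)} = \frac{1}{-216} = - \frac{1}{216}$)
$\left(15128 + z{\left(4 \right)}\right) \left(43963 + 33299\right) = \left(15128 - \frac{1}{216}\right) \left(43963 + 33299\right) = \frac{3267647}{216} \cdot 77262 = \frac{42077490419}{36}$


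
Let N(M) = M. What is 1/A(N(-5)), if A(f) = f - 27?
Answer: -1/32 ≈ -0.031250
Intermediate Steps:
A(f) = -27 + f
1/A(N(-5)) = 1/(-27 - 5) = 1/(-32) = -1/32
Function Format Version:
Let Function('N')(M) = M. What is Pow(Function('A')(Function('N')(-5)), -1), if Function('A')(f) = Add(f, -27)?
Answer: Rational(-1, 32) ≈ -0.031250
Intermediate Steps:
Function('A')(f) = Add(-27, f)
Pow(Function('A')(Function('N')(-5)), -1) = Pow(Add(-27, -5), -1) = Pow(-32, -1) = Rational(-1, 32)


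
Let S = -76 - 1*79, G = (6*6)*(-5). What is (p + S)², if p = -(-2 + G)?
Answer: 729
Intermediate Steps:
G = -180 (G = 36*(-5) = -180)
p = 182 (p = -(-2 - 180) = -1*(-182) = 182)
S = -155 (S = -76 - 79 = -155)
(p + S)² = (182 - 155)² = 27² = 729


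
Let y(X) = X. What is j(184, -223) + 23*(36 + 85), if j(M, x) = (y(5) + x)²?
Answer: 50307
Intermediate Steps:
j(M, x) = (5 + x)²
j(184, -223) + 23*(36 + 85) = (5 - 223)² + 23*(36 + 85) = (-218)² + 23*121 = 47524 + 2783 = 50307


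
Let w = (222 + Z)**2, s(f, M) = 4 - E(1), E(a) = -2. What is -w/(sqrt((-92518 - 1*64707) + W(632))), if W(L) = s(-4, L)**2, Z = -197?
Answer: 625*I*sqrt(157189)/157189 ≈ 1.5764*I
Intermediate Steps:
s(f, M) = 6 (s(f, M) = 4 - 1*(-2) = 4 + 2 = 6)
W(L) = 36 (W(L) = 6**2 = 36)
w = 625 (w = (222 - 197)**2 = 25**2 = 625)
-w/(sqrt((-92518 - 1*64707) + W(632))) = -625/(sqrt((-92518 - 1*64707) + 36)) = -625/(sqrt((-92518 - 64707) + 36)) = -625/(sqrt(-157225 + 36)) = -625/(sqrt(-157189)) = -625/(I*sqrt(157189)) = -625*(-I*sqrt(157189)/157189) = -(-625)*I*sqrt(157189)/157189 = 625*I*sqrt(157189)/157189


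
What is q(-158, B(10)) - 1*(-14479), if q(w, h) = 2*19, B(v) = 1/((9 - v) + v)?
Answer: 14517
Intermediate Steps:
B(v) = ⅑ (B(v) = 1/9 = ⅑)
q(w, h) = 38
q(-158, B(10)) - 1*(-14479) = 38 - 1*(-14479) = 38 + 14479 = 14517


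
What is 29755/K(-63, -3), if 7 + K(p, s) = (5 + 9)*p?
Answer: -29755/889 ≈ -33.470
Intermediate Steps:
K(p, s) = -7 + 14*p (K(p, s) = -7 + (5 + 9)*p = -7 + 14*p)
29755/K(-63, -3) = 29755/(-7 + 14*(-63)) = 29755/(-7 - 882) = 29755/(-889) = 29755*(-1/889) = -29755/889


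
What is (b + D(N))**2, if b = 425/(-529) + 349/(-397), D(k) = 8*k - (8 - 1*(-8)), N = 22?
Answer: 1105478312602756/44105460169 ≈ 25064.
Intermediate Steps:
D(k) = -16 + 8*k (D(k) = 8*k - (8 + 8) = 8*k - 1*16 = 8*k - 16 = -16 + 8*k)
b = -353346/210013 (b = 425*(-1/529) + 349*(-1/397) = -425/529 - 349/397 = -353346/210013 ≈ -1.6825)
(b + D(N))**2 = (-353346/210013 + (-16 + 8*22))**2 = (-353346/210013 + (-16 + 176))**2 = (-353346/210013 + 160)**2 = (33248734/210013)**2 = 1105478312602756/44105460169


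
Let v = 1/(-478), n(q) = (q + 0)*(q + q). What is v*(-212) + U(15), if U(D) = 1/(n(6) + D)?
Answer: 9461/20793 ≈ 0.45501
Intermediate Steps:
n(q) = 2*q**2 (n(q) = q*(2*q) = 2*q**2)
U(D) = 1/(72 + D) (U(D) = 1/(2*6**2 + D) = 1/(2*36 + D) = 1/(72 + D))
v = -1/478 ≈ -0.0020920
v*(-212) + U(15) = -1/478*(-212) + 1/(72 + 15) = 106/239 + 1/87 = 9461/20793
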